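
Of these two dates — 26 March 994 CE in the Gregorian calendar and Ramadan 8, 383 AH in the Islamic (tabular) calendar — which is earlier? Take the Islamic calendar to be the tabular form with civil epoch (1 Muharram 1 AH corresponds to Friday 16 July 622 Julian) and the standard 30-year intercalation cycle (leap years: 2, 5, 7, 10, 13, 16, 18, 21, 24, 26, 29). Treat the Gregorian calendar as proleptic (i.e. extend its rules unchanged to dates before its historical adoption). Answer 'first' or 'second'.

The two dates have Julian Day Numbers 2084196 and 2084051 respectively.
Since 2084051 < 2084196, the second date comes first.

second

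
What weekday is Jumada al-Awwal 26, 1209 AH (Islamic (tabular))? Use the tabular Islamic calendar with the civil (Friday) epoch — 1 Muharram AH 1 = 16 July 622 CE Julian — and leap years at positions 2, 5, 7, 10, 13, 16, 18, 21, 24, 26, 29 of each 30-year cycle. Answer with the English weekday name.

Friday

In the Gregorian calendar this is 19 December 1794 (JDN 2376658).
Since JDN mod 7 = 4 (0 = Monday), the day is Friday.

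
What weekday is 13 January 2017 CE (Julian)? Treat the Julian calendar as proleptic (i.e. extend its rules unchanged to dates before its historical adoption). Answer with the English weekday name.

Thursday

In the Gregorian calendar this is 26 January 2017 (JDN 2457780).
2457780 ≡ 3 (mod 7); counting from Monday = 0 gives Thursday.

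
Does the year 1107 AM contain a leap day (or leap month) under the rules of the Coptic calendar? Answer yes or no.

1107 mod 4 = 3; in the Coptic calendar a year is leap when year mod 4 = 3, so it is a leap year.

yes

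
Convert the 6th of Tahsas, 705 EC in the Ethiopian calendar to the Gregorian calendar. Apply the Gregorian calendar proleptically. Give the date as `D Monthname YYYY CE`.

6 December 712 CE

Both dates share Julian Day Number 1981452; in the Gregorian calendar that is 6 December 712 CE.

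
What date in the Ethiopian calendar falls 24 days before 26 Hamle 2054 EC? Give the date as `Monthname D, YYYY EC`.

The starting date is JDN 2474404; 2474404 − 24 = 2474380.
JDN 2474380 corresponds to Hamle 2, 2054 EC.

Hamle 2, 2054 EC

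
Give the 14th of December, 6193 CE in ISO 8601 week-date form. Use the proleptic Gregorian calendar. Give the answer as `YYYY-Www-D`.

6193-W50-6

The weekday is Saturday (ISO weekday 6).
That Saturday belongs to ISO week 50 of ISO year 6193.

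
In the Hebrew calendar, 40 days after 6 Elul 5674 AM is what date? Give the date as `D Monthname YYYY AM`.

17 Tishrei 5675 AM

JDN of 6 Elul 5674 AM = 2420373.
2420373 + 40 = 2420413.
JDN 2420413 in the Hebrew calendar is 17 Tishrei 5675 AM.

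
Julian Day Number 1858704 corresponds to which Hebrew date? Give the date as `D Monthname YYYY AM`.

JDN 1858704 is 9 November 376 in the proleptic Gregorian calendar.
In the Hebrew calendar that day is 9 Kislev 4137 AM.

9 Kislev 4137 AM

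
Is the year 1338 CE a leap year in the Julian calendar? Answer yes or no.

1338 mod 4 = 2, so it is a common year in the Julian calendar.

no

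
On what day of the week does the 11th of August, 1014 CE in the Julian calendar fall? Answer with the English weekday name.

Equivalently 17 August 1014 Gregorian, JDN 2091644.
2091644 ≡ 2 (mod 7); counting from Monday = 0 gives Wednesday.

Wednesday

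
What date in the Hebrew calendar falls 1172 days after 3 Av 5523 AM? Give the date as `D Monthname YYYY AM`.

Counting 1172 days forward from JDN 2365176 reaches JDN 2366348, which is 24 Tishrei 5527 AM.

24 Tishrei 5527 AM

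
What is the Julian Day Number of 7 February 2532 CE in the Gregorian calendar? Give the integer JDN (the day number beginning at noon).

JDN 2400001 is 17 November 1858 CE (Gregorian), MJD 0; the target day is +245890 days from there, so JDN = 2645891.

2645891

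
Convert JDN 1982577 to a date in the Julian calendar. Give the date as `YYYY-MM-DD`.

JDN 1982577 is 5 January 716 in the proleptic Gregorian calendar.
In the Julian calendar that day is 0716-01-01.

0716-01-01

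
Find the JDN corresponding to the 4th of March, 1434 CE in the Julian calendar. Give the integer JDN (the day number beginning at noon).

2244889

In the proleptic Gregorian calendar the same day is 13 March 1434.
JDN 2400001 is 17 November 1858 CE (Gregorian), MJD 0; the target day is −155112 days from there, so JDN = 2244889.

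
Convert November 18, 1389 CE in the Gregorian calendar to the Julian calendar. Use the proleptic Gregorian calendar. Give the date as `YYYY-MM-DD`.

The Julian–Gregorian offset here is 8 days (Julian trailing).
18 November 1389 Gregorian − 8 days → 10 November 1389 Julian.

1389-11-10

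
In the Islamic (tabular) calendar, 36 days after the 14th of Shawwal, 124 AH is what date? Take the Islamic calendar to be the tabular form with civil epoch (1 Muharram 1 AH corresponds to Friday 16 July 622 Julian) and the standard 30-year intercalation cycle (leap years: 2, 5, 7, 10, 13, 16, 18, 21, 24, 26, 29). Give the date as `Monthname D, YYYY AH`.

Dhu al-Qa'dah 21, 124 AH

The starting date is JDN 1992306; 1992306 + 36 = 1992342.
JDN 1992342 corresponds to Dhu al-Qa'dah 21, 124 AH.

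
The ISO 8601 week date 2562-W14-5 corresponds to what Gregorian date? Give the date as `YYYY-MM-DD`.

2562-04-09

ISO week 1 of 2562 is the week containing the first Thursday of 2562.
Week 14, day 5 (Friday) lands on 2562-04-09.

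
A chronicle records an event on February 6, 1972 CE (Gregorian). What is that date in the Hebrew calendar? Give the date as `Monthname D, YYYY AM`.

Julian Day Number of the source date = 2441354.
Converting JDN 2441354 to the Hebrew calendar gives 21 Shevat 5732 AM.

Shevat 21, 5732 AM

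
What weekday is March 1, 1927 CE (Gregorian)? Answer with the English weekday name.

JDN 2424941 mod 7 = 1, and JDN 0 was a Monday, so this is a Tuesday.

Tuesday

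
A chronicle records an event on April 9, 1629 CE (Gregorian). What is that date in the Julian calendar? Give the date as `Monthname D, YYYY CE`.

The Julian–Gregorian offset here is 10 days (Julian trailing).
9 April 1629 Gregorian − 10 days → 30 March 1629 Julian.

March 30, 1629 CE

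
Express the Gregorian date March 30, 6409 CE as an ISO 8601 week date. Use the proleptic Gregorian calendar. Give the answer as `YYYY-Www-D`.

6409-W14-1

The weekday is Monday (ISO weekday 1).
That Monday belongs to ISO week 14 of ISO year 6409.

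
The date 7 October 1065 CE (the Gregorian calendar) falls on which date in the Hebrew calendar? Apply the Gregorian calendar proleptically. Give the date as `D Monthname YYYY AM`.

29 Tishrei 4826 AM

Both dates share Julian Day Number 2110323; in the Hebrew calendar that is 29 Tishrei 4826 AM.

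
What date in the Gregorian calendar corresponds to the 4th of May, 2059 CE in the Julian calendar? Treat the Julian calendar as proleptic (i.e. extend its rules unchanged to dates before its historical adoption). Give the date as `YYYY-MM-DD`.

At this point the Julian calendar is 13 days behind the Gregorian.
4 May 2059 Julian + 13 days → 17 May 2059 Gregorian.

2059-05-17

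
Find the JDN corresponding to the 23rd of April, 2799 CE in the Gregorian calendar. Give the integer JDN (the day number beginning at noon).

2743486

JDN 2299161 is 15 October 1582 CE (Gregorian); the target day is +444325 days from there, so JDN = 2743486.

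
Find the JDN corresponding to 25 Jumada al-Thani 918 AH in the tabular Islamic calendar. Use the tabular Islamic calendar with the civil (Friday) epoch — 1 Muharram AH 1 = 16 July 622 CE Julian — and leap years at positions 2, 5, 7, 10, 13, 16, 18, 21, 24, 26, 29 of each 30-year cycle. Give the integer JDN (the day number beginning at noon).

2273566

Equivalently 17 September 1512 (proleptic Gregorian).
JDN 2299161 is 15 October 1582 CE (Gregorian); the target day is −25595 days from there, so JDN = 2273566.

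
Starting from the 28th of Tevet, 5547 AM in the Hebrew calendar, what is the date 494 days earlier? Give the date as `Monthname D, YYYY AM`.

JDN of the 28th of Tevet, 5547 AM = 2373766.
2373766 − 494 = 2373272.
JDN 2373272 in the Hebrew calendar is Tishrei 7, 5546 AM.

Tishrei 7, 5546 AM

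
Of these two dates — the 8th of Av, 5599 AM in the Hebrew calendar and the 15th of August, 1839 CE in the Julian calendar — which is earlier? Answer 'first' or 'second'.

The two dates have Julian Day Numbers 2392940 and 2392979 respectively.
Since 2392940 < 2392979, the first date comes first.

first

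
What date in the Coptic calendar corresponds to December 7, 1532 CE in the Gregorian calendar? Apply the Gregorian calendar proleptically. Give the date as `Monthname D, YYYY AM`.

Julian Day Number of the source date = 2280952.
Converting JDN 2280952 to the Coptic calendar gives 1 Koiak 1249 AM.

Koiak 1, 1249 AM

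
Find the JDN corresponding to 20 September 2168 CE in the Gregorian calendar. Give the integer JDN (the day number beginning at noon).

2513169

JDN 2400001 is 17 November 1858 CE (Gregorian), MJD 0; the target day is +113168 days from there, so JDN = 2513169.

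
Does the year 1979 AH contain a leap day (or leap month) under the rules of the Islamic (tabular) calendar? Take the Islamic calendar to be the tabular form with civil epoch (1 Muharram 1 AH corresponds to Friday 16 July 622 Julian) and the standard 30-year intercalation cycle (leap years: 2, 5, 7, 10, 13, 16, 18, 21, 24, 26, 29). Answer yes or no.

Year 1979 AH is year 29 of its 30-year cycle; leap positions are 2, 5, 7, 10, 13, 16, 18, 21, 24, 26, 29, so it is a leap year (355 days).

yes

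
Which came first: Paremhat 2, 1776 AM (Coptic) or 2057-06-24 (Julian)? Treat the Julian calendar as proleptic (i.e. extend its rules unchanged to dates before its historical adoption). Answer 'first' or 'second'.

second

The two dates have Julian Day Numbers 2473530 and 2472552 respectively.
Since 2472552 < 2473530, the second date comes first.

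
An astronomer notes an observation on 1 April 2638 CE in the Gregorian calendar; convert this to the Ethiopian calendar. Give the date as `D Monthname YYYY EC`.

18 Megabit 2630 EC

Julian Day Number of the source date = 2684660.
Converting JDN 2684660 to the Ethiopian calendar gives 18 Megabit 2630 EC.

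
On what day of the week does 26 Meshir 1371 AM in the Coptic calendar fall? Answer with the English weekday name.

This is JDN 2325597 (2 March 1655 Gregorian).
2325597 ≡ 1 (mod 7); counting from Monday = 0 gives Tuesday.

Tuesday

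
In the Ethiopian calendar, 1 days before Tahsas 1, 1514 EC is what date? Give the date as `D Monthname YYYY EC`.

Counting 1 day back from JDN 2276934 reaches JDN 2276933, which is 30 Hidar 1514 EC.

30 Hidar 1514 EC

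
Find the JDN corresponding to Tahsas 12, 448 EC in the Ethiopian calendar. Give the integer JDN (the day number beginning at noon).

In the proleptic Gregorian calendar the same day is 10 December 455.
JDN 2451545 is 1 January 2000 CE (Gregorian); the target day is −563956 days from there, so JDN = 1887589.

1887589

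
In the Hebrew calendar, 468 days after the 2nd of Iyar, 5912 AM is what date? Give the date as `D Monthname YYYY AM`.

The starting date is JDN 2507189; 2507189 + 468 = 2507657.
JDN 2507657 corresponds to 27 Av 5913 AM.

27 Av 5913 AM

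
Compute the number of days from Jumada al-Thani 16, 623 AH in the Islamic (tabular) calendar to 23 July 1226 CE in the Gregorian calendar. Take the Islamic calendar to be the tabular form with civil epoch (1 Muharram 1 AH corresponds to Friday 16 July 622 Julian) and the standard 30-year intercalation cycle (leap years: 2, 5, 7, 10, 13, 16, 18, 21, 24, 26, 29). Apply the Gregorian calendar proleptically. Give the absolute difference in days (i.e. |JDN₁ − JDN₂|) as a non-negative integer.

32

First date → JDN 2169019; second date → JDN 2169051.
The interval is |2169019 − 2169051| = 32 days.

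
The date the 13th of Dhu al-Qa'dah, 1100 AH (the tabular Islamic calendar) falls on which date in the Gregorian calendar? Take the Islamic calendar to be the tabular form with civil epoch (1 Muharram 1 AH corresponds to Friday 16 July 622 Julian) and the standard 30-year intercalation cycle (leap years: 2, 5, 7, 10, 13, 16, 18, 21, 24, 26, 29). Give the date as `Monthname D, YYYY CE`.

August 29, 1689 CE

Julian Day Number of the source date = 2338196.
Converting JDN 2338196 to the Gregorian calendar gives 29 August 1689 CE.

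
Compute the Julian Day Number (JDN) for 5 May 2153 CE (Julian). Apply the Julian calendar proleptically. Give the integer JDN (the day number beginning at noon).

2507566

Equivalently 19 May 2153 (Gregorian).
JDN 2400001 is 17 November 1858 CE (Gregorian), MJD 0; the target day is +107565 days from there, so JDN = 2507566.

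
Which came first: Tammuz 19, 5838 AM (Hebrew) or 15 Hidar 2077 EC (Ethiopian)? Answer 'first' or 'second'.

first

First date → JDN 2480215; second date → JDN 2482554.
JDN 2480215 < JDN 2482554, so the first date is earlier.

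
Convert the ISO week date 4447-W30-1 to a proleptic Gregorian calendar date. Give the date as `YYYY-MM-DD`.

ISO week 1 of 4447 is the week containing the first Thursday of 4447.
Week 30, day 1 (Monday) lands on 4447-07-22.

4447-07-22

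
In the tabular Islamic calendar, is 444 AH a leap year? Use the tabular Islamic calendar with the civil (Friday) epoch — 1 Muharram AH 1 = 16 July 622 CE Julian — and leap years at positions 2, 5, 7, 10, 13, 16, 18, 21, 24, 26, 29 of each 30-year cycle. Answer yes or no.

Year 444 AH is year 24 of its 30-year cycle; leap positions are 2, 5, 7, 10, 13, 16, 18, 21, 24, 26, 29, so it is a leap year (355 days).

yes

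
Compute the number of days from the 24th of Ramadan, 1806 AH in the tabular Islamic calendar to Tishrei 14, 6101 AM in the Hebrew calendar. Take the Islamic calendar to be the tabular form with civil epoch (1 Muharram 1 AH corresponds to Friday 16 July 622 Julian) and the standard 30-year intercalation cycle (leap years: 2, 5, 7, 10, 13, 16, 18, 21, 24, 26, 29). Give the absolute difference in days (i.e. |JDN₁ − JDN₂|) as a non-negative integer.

JDN of the first date = 2588331.
JDN of the second date = 2576006.
|2576006 − 2588331| = 12325.

12325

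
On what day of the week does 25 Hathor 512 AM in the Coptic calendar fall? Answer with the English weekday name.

Sunday

In the proleptic Gregorian calendar this is 26 November 795 (JDN 2011757).
JDN 2011757 mod 7 = 6, and JDN 0 was a Monday, so this is a Sunday.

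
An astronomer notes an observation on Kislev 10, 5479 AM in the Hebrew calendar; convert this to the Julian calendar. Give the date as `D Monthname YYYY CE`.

Julian Day Number of the source date = 2348883.
Converting JDN 2348883 to the Julian calendar gives 22 November 1718 CE.

22 November 1718 CE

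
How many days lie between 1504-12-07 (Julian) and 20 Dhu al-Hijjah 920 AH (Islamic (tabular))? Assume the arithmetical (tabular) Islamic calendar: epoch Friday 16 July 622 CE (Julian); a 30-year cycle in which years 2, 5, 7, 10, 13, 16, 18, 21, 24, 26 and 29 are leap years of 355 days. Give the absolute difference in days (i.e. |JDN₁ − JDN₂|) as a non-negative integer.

First date → JDN 2270735; second date → JDN 2274447.
The interval is |2270735 − 2274447| = 3712 days.

3712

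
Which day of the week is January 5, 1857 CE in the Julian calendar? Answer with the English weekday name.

Saturday

Equivalently 17 January 1857 Gregorian, JDN 2399332.
Since JDN mod 7 = 5 (0 = Monday), the day is Saturday.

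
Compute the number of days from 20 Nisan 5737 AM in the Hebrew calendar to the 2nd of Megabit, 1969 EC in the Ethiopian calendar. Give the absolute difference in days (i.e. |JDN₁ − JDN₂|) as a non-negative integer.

28

First date → JDN 2443242; second date → JDN 2443214.
The interval is |2443242 − 2443214| = 28 days.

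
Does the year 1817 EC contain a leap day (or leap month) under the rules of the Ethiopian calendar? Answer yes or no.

no

1817 mod 4 = 1; in the Ethiopian calendar a year is leap when year mod 4 = 3, so it is a common year.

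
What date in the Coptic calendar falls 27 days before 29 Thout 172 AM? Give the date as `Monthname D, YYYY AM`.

Thout 2, 172 AM

The starting date is JDN 1887516; 1887516 − 27 = 1887489.
JDN 1887489 corresponds to Thout 2, 172 AM.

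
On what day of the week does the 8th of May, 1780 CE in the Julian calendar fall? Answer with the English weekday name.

Friday

In the Gregorian calendar this is 19 May 1780 (JDN 2371331).
Since JDN mod 7 = 4 (0 = Monday), the day is Friday.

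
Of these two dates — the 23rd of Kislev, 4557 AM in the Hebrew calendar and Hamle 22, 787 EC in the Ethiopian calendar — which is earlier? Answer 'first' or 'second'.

First date → JDN 2012129; second date → JDN 2011628.
JDN 2011628 < JDN 2012129, so the second date is earlier.

second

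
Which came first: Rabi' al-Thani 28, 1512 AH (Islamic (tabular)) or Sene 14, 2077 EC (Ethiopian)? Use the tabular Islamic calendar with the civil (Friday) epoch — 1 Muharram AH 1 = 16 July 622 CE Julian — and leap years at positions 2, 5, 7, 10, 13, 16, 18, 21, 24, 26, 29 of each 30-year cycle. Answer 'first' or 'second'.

Converting both to JDN: 2484004 vs 2482763; the smaller is the second.

second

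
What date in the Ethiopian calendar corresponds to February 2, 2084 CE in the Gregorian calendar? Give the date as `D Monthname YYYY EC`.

Both dates share Julian Day Number 2482258; in the Ethiopian calendar that is 24 Tir 2076 EC.

24 Tir 2076 EC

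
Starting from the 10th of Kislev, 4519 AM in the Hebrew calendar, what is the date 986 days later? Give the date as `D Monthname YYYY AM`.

22 Av 4521 AM

JDN of the 10th of Kislev, 4519 AM = 1998237.
1998237 + 986 = 1999223.
JDN 1999223 in the Hebrew calendar is 22 Av 4521 AM.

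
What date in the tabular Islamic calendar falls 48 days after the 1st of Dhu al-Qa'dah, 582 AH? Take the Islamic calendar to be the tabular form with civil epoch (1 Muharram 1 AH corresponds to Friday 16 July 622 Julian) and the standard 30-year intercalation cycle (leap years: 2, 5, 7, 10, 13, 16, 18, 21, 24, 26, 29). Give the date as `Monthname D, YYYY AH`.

Dhu al-Hijjah 19, 582 AH

The starting date is JDN 2154622; 2154622 + 48 = 2154670.
JDN 2154670 corresponds to Dhu al-Hijjah 19, 582 AH.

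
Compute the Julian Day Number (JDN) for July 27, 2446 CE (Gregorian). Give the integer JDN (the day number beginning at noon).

2614651

JDN 2400001 is 17 November 1858 CE (Gregorian), MJD 0; the target day is +214650 days from there, so JDN = 2614651.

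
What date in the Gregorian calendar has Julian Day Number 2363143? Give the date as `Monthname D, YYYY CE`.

JDN 2451545 is 1 Jan 2000; 2363143 is −88402 days from there.

December 18, 1757 CE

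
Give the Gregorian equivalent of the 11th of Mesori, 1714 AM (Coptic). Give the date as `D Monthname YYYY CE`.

17 August 1998 CE

Both dates share Julian Day Number 2451043; in the Gregorian calendar that is 17 August 1998 CE.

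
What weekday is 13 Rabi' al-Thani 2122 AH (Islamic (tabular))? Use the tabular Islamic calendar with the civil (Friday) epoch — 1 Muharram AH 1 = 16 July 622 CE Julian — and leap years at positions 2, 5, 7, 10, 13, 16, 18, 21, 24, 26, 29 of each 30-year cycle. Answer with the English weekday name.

This is JDN 2700153 (31 August 2680 Gregorian).
2700153 ≡ 1 (mod 7); counting from Monday = 0 gives Tuesday.

Tuesday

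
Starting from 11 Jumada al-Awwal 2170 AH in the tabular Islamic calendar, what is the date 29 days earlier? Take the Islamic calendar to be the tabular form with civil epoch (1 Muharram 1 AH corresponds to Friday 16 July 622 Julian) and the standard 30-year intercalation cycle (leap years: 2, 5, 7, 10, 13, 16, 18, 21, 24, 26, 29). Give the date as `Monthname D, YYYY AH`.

Counting 29 days back from JDN 2717189 reaches JDN 2717160, which is Rabi' al-Thani 11, 2170 AH.

Rabi' al-Thani 11, 2170 AH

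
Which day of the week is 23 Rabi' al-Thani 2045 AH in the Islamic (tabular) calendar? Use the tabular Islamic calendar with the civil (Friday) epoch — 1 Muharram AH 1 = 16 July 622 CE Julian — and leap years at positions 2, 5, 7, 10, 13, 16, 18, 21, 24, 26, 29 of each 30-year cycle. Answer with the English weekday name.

Thursday

Equivalently 26 December 2605 Gregorian, JDN 2672876.
JDN 2672876 mod 7 = 3, and JDN 0 was a Monday, so this is a Thursday.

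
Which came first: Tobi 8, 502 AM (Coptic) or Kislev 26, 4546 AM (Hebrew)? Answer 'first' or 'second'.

second

First date → JDN 2008147; second date → JDN 2008116.
JDN 2008116 < JDN 2008147, so the second date is earlier.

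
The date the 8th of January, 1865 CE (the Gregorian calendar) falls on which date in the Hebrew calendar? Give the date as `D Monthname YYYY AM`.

10 Tevet 5625 AM

Both dates share Julian Day Number 2402245; in the Hebrew calendar that is 10 Tevet 5625 AM.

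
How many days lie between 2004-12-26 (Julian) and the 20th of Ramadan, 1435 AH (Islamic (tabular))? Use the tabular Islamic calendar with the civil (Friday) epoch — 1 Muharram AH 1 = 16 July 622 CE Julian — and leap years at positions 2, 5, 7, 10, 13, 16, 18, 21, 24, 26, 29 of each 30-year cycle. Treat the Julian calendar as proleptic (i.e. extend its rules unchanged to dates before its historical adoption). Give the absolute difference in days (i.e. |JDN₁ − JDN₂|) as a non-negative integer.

3478

First date → JDN 2453379; second date → JDN 2456857.
The interval is |2453379 − 2456857| = 3478 days.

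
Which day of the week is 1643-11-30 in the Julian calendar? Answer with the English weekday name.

Thursday

Equivalently 10 December 1643 Gregorian, JDN 2321497.
JDN 2321497 mod 7 = 3, and JDN 0 was a Monday, so this is a Thursday.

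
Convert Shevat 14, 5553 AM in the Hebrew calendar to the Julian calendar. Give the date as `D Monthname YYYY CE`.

Julian Day Number of the source date = 2375967.
Converting JDN 2375967 to the Julian calendar gives 16 January 1793 CE.

16 January 1793 CE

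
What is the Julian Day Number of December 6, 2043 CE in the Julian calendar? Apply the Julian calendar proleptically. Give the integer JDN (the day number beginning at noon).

In the Gregorian calendar the same day is 19 December 2043.
JDN 2451545 is 1 January 2000 CE (Gregorian); the target day is +16058 days from there, so JDN = 2467603.

2467603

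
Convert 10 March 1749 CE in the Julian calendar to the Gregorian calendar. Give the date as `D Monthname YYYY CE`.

At this point the Julian calendar is 11 days behind the Gregorian.
10 March 1749 Julian + 11 days → 21 March 1749 Gregorian.

21 March 1749 CE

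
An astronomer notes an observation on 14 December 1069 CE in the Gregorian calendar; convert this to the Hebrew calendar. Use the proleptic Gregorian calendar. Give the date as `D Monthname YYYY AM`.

21 Kislev 4830 AM

Julian Day Number of the source date = 2111852.
Converting JDN 2111852 to the Hebrew calendar gives 21 Kislev 4830 AM.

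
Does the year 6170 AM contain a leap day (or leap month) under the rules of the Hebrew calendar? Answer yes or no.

Hebrew year 6170 is year 14 of its 19-year Metonic cycle; leap years are at positions 3, 6, 8, 11, 14, 17, 19, so it is a leap year (13 months).

yes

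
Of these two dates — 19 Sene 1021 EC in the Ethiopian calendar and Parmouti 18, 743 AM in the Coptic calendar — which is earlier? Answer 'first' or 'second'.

Converting both to JDN: 2097064 vs 2096272; the smaller is the second.

second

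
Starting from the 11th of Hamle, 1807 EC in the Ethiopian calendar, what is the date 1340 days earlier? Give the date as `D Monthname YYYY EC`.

6 Hidar 1804 EC

JDN of the 11th of Hamle, 1807 EC = 2384172.
2384172 − 1340 = 2382832.
JDN 2382832 in the Ethiopian calendar is 6 Hidar 1804 EC.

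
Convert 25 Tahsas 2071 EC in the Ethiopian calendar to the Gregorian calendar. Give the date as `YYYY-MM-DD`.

2079-01-03

Julian Day Number of the source date = 2480402.
Converting JDN 2480402 to the Gregorian calendar gives 3 January 2079 CE.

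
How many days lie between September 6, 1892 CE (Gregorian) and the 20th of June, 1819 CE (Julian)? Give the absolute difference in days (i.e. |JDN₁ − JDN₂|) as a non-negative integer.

First date → JDN 2412348; second date → JDN 2385618.
The interval is |2412348 − 2385618| = 26730 days.

26730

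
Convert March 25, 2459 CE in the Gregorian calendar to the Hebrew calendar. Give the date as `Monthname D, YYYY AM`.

Adar II 19, 6219 AM

Julian Day Number of the source date = 2619275.
Converting JDN 2619275 to the Hebrew calendar gives 19 Adar II 6219 AM.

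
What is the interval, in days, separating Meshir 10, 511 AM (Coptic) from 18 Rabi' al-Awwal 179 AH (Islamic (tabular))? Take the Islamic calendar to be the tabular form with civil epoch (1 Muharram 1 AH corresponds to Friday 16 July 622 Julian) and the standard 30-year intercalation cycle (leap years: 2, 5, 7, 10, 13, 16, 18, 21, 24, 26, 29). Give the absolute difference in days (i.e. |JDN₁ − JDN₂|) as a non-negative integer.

127

First date → JDN 2011466; second date → JDN 2011593.
The interval is |2011466 − 2011593| = 127 days.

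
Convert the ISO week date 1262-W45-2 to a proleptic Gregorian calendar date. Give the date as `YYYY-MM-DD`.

1262-11-07

ISO week 1 of 1262 is the week containing the first Thursday of 1262.
Week 45, day 2 (Tuesday) lands on 1262-11-07.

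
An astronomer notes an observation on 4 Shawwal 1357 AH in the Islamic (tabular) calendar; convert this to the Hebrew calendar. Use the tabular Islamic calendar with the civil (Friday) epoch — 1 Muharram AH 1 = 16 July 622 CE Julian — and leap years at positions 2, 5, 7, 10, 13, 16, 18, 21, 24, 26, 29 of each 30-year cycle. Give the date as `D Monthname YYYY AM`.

4 Kislev 5699 AM

Both dates share Julian Day Number 2429230; in the Hebrew calendar that is 4 Kislev 5699 AM.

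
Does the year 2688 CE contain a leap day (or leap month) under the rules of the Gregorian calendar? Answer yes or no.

2688 is divisible by 4 and not by 100, so it is a leap year.

yes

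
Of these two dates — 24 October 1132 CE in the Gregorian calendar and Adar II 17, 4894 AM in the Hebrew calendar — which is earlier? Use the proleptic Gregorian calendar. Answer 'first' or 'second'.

first

First date → JDN 2134811; second date → JDN 2135324.
JDN 2134811 < JDN 2135324, so the first date is earlier.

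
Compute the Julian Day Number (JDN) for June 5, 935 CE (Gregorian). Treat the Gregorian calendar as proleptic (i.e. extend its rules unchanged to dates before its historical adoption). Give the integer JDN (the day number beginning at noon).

JDN 2451545 is 1 January 2000 CE (Gregorian); the target day is −388828 days from there, so JDN = 2062717.

2062717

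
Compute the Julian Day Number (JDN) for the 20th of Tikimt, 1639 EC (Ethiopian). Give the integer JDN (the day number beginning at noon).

In the Gregorian calendar the same day is 27 October 1646.
JDN 2400001 is 17 November 1858 CE (Gregorian), MJD 0; the target day is −77452 days from there, so JDN = 2322549.

2322549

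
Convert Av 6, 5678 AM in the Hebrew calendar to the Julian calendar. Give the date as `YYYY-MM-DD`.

1918-07-02

Both dates share Julian Day Number 2421790; in the Julian calendar that is 2 July 1918 CE.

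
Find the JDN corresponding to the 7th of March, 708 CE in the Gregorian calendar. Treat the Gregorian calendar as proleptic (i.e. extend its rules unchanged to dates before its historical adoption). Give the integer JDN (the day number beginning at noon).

JDN 2299161 is 15 October 1582 CE (Gregorian); the target day is −319444 days from there, so JDN = 1979717.

1979717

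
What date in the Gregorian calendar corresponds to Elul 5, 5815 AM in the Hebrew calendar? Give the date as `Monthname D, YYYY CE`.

August 29, 2055 CE

Julian Day Number of the source date = 2471874.
Converting JDN 2471874 to the Gregorian calendar gives 29 August 2055 CE.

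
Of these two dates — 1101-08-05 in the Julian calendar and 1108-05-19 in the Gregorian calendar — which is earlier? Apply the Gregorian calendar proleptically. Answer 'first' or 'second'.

The two dates have Julian Day Numbers 2123415 and 2125887 respectively.
Since 2123415 < 2125887, the first date comes first.

first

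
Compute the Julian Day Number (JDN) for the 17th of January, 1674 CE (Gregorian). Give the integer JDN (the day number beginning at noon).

2332493

JDN 2400001 is 17 November 1858 CE (Gregorian), MJD 0; the target day is −67508 days from there, so JDN = 2332493.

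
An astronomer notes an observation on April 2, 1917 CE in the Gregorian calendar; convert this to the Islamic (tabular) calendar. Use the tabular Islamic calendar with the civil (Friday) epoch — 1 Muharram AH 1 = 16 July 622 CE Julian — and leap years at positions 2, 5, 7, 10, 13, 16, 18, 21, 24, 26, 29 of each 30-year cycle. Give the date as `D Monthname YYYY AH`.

Julian Day Number of the source date = 2421321.
Converting JDN 2421321 to the tabular Islamic calendar gives 9 Jumada al-Thani 1335 AH.

9 Jumada al-Thani 1335 AH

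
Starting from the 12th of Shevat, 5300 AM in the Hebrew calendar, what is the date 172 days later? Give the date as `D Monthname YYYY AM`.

JDN of the 12th of Shevat, 5300 AM = 2283563.
2283563 + 172 = 2283735.
JDN 2283735 in the Hebrew calendar is 7 Av 5300 AM.

7 Av 5300 AM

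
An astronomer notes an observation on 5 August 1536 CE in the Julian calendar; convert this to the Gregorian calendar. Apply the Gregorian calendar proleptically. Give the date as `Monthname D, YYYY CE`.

For dates in this range the Gregorian date is 10 days ahead of the Julian.
5 August 1536 Julian + 10 days → 15 August 1536 Gregorian.

August 15, 1536 CE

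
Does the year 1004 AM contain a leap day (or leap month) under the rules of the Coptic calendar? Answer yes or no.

1004 mod 4 = 0; in the Coptic calendar a year is leap when year mod 4 = 3, so it is a common year.

no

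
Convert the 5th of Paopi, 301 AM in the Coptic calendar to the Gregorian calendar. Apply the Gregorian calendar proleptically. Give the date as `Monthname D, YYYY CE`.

October 4, 584 CE

Both dates share Julian Day Number 1934639; in the Gregorian calendar that is 4 October 584 CE.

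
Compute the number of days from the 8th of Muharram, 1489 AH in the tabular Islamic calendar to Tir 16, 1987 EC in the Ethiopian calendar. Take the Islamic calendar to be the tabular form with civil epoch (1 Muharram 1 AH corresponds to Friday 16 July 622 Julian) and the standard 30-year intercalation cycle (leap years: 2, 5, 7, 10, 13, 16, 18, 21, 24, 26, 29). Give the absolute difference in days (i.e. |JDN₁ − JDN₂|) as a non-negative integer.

26003

First date → JDN 2475745; second date → JDN 2449742.
The interval is |2475745 − 2449742| = 26003 days.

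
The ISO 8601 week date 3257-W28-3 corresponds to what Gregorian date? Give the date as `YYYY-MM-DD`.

3257-07-11

ISO week 1 of 3257 is the week containing the first Thursday of 3257.
Week 28, day 3 (Wednesday) lands on 3257-07-11.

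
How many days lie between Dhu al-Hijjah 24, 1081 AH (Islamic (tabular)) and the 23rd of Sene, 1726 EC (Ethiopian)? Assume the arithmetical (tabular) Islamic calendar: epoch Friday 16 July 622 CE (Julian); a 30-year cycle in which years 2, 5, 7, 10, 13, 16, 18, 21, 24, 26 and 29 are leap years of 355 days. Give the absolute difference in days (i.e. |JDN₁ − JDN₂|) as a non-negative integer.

JDN of the first date = 2331504.
JDN of the second date = 2354569.
|2354569 − 2331504| = 23065.

23065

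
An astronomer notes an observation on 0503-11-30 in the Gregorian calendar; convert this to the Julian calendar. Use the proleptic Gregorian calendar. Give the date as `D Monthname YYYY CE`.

28 November 503 CE

The Julian–Gregorian offset here is 2 days (Julian trailing).
30 November 503 Gregorian − 2 days → 28 November 503 Julian.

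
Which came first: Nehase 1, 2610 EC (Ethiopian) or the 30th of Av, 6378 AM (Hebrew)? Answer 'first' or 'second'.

first

First date → JDN 2677488; second date → JDN 2677489.
JDN 2677488 < JDN 2677489, so the first date is earlier.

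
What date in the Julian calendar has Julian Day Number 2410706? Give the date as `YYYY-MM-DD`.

1888-02-26

JDN 2410706 is 9 March 1888 in the Gregorian calendar.
In the Julian calendar that day is 1888-02-26.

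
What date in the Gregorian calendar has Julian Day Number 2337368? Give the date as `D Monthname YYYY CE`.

24 May 1687 CE

JDN 2451545 is 1 Jan 2000; 2337368 is −114177 days from there.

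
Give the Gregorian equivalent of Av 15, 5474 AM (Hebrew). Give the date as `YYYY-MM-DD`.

Both dates share Julian Day Number 2347293; in the Gregorian calendar that is 27 July 1714 CE.

1714-07-27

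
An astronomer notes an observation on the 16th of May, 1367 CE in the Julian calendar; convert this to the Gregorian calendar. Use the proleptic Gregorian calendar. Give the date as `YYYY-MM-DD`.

1367-05-24

At this point the Julian calendar is 8 days behind the Gregorian.
16 May 1367 Julian + 8 days → 24 May 1367 Gregorian.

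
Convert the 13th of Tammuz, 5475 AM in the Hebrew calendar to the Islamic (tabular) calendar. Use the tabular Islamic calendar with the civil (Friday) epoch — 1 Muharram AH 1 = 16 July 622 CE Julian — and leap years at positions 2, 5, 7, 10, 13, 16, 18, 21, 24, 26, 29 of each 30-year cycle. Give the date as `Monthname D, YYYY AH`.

Both dates share Julian Day Number 2347645; in the tabular Islamic calendar that is 12 Rajab 1127 AH.

Rajab 12, 1127 AH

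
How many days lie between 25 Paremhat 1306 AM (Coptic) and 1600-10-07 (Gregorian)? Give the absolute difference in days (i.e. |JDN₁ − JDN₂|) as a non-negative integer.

First date → JDN 2301885; second date → JDN 2305728.
The interval is |2301885 − 2305728| = 3843 days.

3843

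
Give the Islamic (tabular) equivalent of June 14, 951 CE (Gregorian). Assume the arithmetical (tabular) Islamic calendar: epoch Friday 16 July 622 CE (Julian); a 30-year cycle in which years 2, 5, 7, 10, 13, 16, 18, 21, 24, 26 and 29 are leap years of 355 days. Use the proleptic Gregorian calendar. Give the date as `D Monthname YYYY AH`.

Both dates share Julian Day Number 2068570; in the tabular Islamic calendar that is 1 Muharram 340 AH.

1 Muharram 340 AH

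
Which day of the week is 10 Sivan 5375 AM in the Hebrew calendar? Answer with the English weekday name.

In the Gregorian calendar this is 7 June 1615 (JDN 2311084).
JDN 2311084 mod 7 = 6, and JDN 0 was a Monday, so this is a Sunday.

Sunday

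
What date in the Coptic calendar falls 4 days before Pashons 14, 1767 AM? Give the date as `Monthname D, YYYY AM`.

Pashons 10, 1767 AM

JDN of Pashons 14, 1767 AM = 2470314.
2470314 − 4 = 2470310.
JDN 2470310 in the Coptic calendar is Pashons 10, 1767 AM.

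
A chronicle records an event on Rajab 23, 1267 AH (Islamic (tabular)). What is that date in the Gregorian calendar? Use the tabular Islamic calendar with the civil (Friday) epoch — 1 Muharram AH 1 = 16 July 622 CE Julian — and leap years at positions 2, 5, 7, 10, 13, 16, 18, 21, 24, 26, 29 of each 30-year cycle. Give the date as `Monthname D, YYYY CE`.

May 24, 1851 CE

Julian Day Number of the source date = 2397267.
Converting JDN 2397267 to the Gregorian calendar gives 24 May 1851 CE.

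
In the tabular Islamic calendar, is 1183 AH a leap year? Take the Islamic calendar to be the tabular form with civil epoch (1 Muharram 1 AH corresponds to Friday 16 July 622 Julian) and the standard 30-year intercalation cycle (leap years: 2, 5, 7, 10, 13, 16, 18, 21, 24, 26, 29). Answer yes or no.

yes

Year 1183 AH is year 13 of its 30-year cycle; leap positions are 2, 5, 7, 10, 13, 16, 18, 21, 24, 26, 29, so it is a leap year (355 days).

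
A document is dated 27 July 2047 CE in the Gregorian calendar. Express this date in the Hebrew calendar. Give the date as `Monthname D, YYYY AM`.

Both dates share Julian Day Number 2468919; in the Hebrew calendar that is 4 Av 5807 AM.

Av 4, 5807 AM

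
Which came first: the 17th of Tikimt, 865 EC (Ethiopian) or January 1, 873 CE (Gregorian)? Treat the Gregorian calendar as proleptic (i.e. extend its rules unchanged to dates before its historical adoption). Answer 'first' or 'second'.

first

The two dates have Julian Day Numbers 2039843 and 2039918 respectively.
Since 2039843 < 2039918, the first date comes first.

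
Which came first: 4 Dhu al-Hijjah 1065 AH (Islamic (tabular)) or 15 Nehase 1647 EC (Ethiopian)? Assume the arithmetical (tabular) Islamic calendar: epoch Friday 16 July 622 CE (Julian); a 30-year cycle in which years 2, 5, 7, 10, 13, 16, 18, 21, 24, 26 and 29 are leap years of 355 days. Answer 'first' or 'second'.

First date → JDN 2325814; second date → JDN 2325766.
JDN 2325766 < JDN 2325814, so the second date is earlier.

second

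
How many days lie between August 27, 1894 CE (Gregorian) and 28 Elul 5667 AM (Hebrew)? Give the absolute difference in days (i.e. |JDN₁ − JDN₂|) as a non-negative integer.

4758

First date → JDN 2413068; second date → JDN 2417826.
The interval is |2413068 − 2417826| = 4758 days.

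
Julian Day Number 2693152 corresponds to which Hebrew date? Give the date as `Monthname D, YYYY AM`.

Tammuz 12, 6421 AM

JDN 2693152 is 1 July 2661 in the Gregorian calendar.
In the Hebrew calendar that day is Tammuz 12, 6421 AM.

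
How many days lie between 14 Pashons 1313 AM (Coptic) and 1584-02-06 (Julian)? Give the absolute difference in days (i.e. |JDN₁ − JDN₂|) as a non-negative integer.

JDN of the first date = 2304491.
JDN of the second date = 2299650.
|2299650 − 2304491| = 4841.

4841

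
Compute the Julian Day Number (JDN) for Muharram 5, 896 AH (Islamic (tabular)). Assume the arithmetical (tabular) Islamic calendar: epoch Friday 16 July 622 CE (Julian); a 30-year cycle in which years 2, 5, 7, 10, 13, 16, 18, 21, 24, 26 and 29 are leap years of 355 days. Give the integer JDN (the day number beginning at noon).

2265602

In the proleptic Gregorian calendar the same day is 27 November 1490.
JDN 2451545 is 1 January 2000 CE (Gregorian); the target day is −185943 days from there, so JDN = 2265602.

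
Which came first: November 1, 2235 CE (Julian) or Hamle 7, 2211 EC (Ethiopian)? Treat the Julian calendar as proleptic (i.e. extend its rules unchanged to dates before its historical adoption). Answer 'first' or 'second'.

second

Converting both to JDN: 2537696 vs 2531729; the smaller is the second.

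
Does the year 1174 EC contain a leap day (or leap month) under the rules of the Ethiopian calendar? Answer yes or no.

no

1174 mod 4 = 2; in the Ethiopian calendar a year is leap when year mod 4 = 3, so it is a common year.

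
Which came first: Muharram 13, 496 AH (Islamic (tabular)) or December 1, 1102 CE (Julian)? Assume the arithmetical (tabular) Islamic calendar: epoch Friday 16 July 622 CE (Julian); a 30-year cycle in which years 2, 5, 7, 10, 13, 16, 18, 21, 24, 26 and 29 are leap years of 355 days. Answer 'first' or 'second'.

The two dates have Julian Day Numbers 2123863 and 2123898 respectively.
Since 2123863 < 2123898, the first date comes first.

first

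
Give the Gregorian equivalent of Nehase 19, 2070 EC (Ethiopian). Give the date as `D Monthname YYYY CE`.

Julian Day Number of the source date = 2480271.
Converting JDN 2480271 to the Gregorian calendar gives 25 August 2078 CE.

25 August 2078 CE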